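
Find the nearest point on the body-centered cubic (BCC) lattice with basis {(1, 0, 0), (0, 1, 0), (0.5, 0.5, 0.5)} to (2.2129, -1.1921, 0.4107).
(2.5, -1.5, 0.5)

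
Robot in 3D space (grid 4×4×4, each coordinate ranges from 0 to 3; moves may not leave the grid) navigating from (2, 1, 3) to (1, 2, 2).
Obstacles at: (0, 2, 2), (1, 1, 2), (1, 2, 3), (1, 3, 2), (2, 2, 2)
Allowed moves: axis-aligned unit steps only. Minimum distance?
5
(one shortest path: (2, 1, 3) → (2, 1, 2) → (2, 1, 1) → (1, 1, 1) → (1, 2, 1) → (1, 2, 2))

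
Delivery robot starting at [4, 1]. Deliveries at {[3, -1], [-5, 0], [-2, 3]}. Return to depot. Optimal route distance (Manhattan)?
26
(one optimal route: (4, 1) → (3, -1) → (-5, 0) → (-2, 3) → (4, 1))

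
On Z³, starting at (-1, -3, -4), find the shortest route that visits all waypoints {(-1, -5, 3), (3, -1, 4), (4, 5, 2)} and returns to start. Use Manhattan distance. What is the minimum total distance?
46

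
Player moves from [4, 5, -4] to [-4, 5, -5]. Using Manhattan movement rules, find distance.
9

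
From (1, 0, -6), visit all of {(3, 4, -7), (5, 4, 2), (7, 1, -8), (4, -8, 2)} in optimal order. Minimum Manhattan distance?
41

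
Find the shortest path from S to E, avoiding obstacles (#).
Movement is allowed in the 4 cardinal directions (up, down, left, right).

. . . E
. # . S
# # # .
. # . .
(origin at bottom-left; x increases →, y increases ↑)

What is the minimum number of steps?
1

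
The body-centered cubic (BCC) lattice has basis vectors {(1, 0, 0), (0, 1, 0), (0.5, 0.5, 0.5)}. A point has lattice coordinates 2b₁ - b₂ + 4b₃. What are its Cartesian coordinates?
(4, 1, 2)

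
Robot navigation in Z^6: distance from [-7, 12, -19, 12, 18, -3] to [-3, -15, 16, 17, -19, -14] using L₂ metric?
59.0339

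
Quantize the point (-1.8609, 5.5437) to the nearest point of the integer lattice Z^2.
(-2, 6)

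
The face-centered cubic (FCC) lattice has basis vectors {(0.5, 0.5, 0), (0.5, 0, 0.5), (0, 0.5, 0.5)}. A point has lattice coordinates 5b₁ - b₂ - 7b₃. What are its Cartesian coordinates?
(2, -1, -4)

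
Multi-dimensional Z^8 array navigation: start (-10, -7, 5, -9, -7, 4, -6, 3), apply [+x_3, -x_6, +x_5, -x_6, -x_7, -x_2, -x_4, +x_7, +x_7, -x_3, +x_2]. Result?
(-10, -7, 5, -10, -6, 2, -5, 3)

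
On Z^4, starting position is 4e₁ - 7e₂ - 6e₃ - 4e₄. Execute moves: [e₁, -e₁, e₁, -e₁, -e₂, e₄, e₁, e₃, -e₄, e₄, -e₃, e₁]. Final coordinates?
(6, -8, -6, -3)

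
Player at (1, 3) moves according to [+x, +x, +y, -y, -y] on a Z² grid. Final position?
(3, 2)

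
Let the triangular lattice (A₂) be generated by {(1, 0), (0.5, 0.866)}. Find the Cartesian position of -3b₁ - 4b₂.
(-5, -3.464)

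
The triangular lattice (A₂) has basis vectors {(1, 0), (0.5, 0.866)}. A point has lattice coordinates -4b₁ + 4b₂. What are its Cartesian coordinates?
(-2, 3.464)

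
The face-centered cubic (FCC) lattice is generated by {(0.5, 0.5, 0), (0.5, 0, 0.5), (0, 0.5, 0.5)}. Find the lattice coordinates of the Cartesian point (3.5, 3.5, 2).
5b₁ + 2b₂ + 2b₃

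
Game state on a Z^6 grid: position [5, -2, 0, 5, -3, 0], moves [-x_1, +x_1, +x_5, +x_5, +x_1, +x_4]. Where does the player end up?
(6, -2, 0, 6, -1, 0)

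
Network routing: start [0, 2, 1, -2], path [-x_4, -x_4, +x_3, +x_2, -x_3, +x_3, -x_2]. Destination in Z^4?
(0, 2, 2, -4)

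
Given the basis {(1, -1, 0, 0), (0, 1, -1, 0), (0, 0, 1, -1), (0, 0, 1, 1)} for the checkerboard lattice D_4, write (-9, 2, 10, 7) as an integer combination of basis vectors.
-9b₁ - 7b₂ - 2b₃ + 5b₄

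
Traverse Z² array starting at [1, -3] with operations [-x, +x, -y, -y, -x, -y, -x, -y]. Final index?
(-1, -7)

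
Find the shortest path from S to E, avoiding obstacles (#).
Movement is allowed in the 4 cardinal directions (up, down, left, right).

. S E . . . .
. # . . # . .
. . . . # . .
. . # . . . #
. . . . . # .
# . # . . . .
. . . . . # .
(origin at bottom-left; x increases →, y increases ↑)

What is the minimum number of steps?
1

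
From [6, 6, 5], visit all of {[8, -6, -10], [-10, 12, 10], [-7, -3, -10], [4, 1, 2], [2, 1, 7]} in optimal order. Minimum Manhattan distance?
97
(one optimal route: (6, 6, 5) → (2, 1, 7) → (4, 1, 2) → (8, -6, -10) → (-7, -3, -10) → (-10, 12, 10))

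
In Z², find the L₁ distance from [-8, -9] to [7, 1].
25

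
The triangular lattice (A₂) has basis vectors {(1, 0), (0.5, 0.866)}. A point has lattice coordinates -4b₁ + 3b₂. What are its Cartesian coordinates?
(-2.5, 2.598)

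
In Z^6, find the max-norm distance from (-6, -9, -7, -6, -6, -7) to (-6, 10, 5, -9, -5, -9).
19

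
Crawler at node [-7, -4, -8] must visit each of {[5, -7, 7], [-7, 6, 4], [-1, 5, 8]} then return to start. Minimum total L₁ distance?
82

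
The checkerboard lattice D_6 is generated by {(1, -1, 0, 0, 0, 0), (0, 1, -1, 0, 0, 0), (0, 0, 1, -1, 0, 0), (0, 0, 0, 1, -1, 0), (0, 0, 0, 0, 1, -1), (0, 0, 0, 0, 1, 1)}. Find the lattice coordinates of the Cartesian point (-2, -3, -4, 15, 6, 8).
-2b₁ - 5b₂ - 9b₃ + 6b₄ + 2b₅ + 10b₆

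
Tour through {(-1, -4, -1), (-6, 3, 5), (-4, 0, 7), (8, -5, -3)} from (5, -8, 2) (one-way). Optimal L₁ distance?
45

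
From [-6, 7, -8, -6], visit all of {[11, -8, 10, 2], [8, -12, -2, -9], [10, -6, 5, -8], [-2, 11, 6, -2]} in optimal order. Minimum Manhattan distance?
100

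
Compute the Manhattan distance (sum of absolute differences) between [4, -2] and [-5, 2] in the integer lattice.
13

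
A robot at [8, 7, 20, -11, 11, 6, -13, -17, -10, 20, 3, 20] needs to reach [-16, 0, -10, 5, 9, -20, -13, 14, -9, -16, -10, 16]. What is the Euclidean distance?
70.0286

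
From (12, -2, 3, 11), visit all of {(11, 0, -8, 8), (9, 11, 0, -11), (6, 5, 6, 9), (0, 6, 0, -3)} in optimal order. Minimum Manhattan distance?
89
(one optimal route: (12, -2, 3, 11) → (11, 0, -8, 8) → (6, 5, 6, 9) → (0, 6, 0, -3) → (9, 11, 0, -11))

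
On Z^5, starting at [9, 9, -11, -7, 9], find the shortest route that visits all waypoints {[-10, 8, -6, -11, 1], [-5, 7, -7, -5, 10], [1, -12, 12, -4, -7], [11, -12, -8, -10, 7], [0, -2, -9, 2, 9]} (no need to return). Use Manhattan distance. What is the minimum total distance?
169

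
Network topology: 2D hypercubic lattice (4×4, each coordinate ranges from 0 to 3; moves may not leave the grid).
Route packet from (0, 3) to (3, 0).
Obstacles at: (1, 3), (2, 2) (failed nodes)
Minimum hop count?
6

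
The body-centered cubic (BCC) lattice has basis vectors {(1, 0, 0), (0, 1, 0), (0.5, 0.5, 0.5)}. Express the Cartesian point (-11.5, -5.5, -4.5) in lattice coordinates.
-7b₁ - b₂ - 9b₃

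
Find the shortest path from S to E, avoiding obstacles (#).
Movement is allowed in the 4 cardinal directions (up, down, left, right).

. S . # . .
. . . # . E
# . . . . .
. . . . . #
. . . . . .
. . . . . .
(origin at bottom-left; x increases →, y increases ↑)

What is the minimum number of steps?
7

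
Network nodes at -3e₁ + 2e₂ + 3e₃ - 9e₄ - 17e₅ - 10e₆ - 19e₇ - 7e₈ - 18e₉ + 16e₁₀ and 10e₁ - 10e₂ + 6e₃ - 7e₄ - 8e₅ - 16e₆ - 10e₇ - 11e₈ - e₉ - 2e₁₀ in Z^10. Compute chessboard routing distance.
18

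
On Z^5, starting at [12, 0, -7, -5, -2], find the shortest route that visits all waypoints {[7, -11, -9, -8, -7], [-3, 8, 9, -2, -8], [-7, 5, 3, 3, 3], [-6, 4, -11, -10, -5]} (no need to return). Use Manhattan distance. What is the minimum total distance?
126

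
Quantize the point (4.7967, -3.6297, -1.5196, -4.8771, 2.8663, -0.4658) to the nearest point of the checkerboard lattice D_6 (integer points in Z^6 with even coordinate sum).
(5, -4, -1, -5, 3, 0)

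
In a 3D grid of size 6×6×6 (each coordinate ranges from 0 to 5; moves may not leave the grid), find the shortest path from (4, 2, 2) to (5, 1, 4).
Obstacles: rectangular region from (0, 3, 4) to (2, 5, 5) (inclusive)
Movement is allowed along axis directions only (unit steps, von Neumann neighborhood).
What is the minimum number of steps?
4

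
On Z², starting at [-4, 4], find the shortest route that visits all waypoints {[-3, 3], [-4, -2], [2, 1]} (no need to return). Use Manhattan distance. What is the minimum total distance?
17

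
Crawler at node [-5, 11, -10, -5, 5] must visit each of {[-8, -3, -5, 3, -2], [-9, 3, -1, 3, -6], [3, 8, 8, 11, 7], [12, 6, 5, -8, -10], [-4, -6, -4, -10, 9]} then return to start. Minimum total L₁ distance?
222
(one optimal route: (-5, 11, -10, -5, 5) → (3, 8, 8, 11, 7) → (12, 6, 5, -8, -10) → (-9, 3, -1, 3, -6) → (-8, -3, -5, 3, -2) → (-4, -6, -4, -10, 9) → (-5, 11, -10, -5, 5))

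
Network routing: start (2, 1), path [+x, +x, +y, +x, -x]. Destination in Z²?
(4, 2)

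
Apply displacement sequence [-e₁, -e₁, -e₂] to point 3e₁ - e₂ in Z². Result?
(1, -2)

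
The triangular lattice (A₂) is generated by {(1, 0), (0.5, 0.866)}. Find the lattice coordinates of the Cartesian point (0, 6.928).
-4b₁ + 8b₂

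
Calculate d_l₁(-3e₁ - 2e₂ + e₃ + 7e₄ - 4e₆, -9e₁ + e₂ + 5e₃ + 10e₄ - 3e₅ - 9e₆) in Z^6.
24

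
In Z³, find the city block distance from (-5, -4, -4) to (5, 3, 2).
23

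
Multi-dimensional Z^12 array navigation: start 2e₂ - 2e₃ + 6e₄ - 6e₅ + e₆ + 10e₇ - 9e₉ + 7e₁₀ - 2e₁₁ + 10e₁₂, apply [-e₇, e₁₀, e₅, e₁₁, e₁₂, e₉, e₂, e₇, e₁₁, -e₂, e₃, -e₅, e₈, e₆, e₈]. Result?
(0, 2, -1, 6, -6, 2, 10, 2, -8, 8, 0, 11)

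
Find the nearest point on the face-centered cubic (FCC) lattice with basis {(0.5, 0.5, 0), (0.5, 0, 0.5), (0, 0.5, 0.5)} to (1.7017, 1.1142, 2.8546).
(2, 1, 3)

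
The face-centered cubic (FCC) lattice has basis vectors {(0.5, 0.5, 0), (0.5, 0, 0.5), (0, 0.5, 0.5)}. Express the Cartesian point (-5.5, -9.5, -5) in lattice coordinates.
-10b₁ - b₂ - 9b₃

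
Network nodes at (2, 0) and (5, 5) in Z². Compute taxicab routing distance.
8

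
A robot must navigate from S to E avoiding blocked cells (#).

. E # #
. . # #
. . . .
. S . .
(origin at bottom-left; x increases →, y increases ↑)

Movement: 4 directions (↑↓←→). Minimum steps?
3
(one shortest path: (1, 0) → (1, 1) → (1, 2) → (1, 3))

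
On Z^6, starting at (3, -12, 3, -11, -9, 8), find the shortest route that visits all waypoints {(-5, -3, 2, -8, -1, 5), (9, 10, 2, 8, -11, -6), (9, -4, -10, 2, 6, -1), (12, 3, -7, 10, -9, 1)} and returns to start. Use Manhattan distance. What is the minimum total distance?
214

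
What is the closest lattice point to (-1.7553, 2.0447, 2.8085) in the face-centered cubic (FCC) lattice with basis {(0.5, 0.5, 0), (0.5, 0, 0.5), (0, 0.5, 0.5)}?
(-2, 2, 3)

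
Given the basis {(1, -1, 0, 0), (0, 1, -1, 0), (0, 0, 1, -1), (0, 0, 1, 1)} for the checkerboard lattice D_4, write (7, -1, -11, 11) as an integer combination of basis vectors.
7b₁ + 6b₂ - 8b₃ + 3b₄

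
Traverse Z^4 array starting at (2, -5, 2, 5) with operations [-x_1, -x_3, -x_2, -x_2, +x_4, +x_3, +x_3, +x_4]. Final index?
(1, -7, 3, 7)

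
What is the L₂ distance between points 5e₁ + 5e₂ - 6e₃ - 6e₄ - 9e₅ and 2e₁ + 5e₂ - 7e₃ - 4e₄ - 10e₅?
3.87298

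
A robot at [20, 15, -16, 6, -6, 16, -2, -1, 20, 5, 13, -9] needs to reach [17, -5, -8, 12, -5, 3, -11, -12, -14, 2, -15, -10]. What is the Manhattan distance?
137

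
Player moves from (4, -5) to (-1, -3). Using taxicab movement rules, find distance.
7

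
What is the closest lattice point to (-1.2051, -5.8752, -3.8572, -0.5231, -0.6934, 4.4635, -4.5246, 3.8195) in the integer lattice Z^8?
(-1, -6, -4, -1, -1, 4, -5, 4)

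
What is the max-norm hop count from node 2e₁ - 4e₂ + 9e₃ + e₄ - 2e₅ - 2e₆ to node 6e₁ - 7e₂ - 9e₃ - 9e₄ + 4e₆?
18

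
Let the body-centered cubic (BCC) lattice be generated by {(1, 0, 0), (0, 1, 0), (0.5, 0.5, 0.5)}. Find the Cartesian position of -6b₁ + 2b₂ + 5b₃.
(-3.5, 4.5, 2.5)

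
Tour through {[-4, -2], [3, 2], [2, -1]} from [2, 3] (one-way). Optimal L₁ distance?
13
(one optimal route: (2, 3) → (3, 2) → (2, -1) → (-4, -2))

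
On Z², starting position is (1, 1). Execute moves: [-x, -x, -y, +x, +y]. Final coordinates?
(0, 1)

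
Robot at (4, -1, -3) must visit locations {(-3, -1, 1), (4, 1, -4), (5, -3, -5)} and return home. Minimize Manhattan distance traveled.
36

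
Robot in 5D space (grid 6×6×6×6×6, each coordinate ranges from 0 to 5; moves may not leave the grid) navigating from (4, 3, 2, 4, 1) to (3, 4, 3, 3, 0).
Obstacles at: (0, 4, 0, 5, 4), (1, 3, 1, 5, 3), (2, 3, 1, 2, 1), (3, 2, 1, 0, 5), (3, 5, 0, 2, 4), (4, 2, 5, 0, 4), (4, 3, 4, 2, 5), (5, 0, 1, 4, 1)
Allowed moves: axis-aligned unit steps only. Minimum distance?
5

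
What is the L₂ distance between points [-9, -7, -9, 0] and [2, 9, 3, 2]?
22.9129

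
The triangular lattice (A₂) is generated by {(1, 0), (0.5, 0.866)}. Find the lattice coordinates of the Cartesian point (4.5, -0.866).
5b₁ - b₂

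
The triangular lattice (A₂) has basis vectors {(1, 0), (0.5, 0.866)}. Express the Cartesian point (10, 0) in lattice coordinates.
10b₁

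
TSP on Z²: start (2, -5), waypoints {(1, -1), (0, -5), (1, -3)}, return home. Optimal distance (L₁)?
12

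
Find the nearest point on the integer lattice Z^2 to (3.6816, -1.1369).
(4, -1)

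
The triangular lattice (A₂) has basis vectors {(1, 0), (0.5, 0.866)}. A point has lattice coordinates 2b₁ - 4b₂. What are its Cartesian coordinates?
(0, -3.464)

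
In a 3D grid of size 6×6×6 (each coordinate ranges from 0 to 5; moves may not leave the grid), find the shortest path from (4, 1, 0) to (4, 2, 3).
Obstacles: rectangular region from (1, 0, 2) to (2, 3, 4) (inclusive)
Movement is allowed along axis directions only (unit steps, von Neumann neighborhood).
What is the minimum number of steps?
4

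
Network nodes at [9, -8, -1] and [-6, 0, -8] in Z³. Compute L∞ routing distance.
15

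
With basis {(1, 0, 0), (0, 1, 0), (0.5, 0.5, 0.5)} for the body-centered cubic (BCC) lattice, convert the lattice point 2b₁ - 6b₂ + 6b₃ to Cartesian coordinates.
(5, -3, 3)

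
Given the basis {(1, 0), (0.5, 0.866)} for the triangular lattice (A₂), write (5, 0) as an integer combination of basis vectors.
5b₁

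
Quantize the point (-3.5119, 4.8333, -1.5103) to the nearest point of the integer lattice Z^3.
(-4, 5, -2)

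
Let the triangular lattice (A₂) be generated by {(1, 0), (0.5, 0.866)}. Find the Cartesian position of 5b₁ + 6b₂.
(8, 5.196)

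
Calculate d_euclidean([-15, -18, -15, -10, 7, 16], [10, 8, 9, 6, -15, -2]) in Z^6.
54.231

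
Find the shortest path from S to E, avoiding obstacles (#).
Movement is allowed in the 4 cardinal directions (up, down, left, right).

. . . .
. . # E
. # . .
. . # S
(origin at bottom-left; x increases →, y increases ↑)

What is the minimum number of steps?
2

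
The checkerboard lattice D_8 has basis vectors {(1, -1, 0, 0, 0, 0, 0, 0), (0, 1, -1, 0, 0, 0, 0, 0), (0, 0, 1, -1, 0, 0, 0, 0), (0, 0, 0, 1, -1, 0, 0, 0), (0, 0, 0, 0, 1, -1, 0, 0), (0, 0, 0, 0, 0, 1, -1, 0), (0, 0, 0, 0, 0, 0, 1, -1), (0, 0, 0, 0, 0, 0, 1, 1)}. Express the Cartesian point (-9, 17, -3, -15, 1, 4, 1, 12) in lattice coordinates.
-9b₁ + 8b₂ + 5b₃ - 10b₄ - 9b₅ - 5b₆ - 8b₇ + 4b₈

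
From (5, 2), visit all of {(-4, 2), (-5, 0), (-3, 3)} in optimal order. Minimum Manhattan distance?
14
(one optimal route: (5, 2) → (-3, 3) → (-4, 2) → (-5, 0))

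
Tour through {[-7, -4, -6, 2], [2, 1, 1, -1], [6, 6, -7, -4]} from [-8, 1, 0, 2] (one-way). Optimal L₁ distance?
56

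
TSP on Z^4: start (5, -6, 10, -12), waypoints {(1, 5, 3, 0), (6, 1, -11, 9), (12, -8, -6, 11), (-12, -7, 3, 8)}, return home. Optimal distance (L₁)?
170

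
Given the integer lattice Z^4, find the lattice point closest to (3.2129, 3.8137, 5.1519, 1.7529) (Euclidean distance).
(3, 4, 5, 2)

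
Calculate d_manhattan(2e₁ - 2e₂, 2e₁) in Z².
2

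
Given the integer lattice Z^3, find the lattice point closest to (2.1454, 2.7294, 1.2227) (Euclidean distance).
(2, 3, 1)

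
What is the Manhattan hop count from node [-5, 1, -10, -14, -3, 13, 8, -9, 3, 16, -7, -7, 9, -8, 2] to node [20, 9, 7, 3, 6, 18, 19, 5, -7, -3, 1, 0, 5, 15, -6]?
185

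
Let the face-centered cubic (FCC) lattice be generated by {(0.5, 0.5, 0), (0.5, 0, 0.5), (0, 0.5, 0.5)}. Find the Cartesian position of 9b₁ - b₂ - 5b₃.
(4, 2, -3)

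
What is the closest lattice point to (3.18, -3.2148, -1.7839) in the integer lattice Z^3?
(3, -3, -2)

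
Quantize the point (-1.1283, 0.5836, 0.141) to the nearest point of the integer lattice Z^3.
(-1, 1, 0)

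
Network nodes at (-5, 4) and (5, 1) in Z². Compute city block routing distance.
13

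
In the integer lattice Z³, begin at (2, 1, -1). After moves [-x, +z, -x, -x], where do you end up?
(-1, 1, 0)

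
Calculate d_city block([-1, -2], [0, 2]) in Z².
5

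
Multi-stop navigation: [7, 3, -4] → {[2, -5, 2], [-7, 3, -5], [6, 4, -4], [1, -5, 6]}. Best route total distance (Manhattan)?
46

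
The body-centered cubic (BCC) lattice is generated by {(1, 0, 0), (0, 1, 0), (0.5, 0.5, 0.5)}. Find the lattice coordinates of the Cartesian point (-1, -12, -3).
2b₁ - 9b₂ - 6b₃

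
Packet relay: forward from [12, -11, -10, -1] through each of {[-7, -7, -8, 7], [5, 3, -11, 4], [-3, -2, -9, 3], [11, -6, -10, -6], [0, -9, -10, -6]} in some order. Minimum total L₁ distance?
79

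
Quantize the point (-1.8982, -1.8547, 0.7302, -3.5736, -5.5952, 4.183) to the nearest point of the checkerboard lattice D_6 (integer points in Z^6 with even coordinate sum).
(-2, -2, 1, -3, -6, 4)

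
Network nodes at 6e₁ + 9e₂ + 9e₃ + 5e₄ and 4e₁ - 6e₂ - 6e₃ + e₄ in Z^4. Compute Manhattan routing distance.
36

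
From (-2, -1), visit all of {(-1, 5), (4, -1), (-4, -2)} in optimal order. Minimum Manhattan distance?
23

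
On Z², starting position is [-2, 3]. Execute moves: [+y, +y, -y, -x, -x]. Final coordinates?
(-4, 4)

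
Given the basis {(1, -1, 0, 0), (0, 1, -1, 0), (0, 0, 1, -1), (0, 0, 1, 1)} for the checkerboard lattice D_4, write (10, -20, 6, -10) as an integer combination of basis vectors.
10b₁ - 10b₂ + 3b₃ - 7b₄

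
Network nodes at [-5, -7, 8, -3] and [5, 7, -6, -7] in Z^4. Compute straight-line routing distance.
22.5389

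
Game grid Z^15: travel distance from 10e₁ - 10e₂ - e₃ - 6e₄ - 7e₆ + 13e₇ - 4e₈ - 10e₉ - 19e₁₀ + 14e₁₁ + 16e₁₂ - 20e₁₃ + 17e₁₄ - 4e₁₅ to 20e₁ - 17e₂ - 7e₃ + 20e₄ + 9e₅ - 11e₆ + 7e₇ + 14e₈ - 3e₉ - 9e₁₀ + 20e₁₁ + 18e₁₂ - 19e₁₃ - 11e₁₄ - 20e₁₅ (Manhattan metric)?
156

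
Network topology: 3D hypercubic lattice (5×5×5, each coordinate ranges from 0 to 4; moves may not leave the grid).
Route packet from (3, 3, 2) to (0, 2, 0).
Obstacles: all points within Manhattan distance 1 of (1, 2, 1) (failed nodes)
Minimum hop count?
6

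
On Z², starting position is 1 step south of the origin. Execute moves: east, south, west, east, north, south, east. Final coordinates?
(2, -2)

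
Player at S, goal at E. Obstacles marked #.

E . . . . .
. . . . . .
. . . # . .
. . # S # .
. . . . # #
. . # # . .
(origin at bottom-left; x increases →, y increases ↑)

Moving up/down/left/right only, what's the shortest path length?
8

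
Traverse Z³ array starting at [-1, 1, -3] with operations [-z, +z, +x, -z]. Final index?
(0, 1, -4)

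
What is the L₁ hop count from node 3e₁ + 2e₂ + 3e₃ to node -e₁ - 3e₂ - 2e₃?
14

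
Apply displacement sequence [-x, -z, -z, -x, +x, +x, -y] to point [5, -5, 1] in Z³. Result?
(5, -6, -1)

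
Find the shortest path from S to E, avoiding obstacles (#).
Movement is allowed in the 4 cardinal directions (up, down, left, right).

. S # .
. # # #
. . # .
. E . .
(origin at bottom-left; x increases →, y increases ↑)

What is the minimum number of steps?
5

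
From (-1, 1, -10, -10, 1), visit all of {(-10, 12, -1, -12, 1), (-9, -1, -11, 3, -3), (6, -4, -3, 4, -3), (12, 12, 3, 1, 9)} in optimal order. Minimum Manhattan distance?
144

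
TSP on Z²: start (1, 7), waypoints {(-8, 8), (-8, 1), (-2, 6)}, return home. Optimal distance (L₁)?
32
(one optimal route: (1, 7) → (-8, 8) → (-8, 1) → (-2, 6) → (1, 7))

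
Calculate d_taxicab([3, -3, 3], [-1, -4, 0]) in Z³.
8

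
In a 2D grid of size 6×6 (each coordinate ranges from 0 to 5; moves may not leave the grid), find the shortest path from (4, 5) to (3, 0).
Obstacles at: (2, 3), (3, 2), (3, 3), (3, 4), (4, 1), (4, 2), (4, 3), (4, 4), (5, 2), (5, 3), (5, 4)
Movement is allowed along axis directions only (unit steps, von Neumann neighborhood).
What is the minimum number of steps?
10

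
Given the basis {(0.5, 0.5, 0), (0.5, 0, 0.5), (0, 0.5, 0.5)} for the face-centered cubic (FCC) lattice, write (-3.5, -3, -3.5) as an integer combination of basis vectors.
-3b₁ - 4b₂ - 3b₃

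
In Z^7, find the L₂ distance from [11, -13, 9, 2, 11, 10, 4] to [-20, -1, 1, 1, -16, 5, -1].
44.1475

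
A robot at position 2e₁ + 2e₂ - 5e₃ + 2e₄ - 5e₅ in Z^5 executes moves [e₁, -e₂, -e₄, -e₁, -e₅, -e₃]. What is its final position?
(2, 1, -6, 1, -6)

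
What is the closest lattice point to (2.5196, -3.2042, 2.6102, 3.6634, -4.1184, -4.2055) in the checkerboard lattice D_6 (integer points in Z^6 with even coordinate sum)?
(2, -3, 3, 4, -4, -4)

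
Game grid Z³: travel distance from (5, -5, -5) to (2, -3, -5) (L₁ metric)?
5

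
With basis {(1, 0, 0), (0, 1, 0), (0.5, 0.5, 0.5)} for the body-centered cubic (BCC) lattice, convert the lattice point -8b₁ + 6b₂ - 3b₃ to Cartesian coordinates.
(-9.5, 4.5, -1.5)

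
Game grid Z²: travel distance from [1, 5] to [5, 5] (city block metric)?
4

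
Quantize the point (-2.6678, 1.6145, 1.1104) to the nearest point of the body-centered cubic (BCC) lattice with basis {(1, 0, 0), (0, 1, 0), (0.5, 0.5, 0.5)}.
(-2.5, 1.5, 1.5)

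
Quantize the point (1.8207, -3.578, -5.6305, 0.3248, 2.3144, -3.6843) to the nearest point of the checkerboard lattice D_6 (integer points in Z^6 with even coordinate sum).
(2, -4, -6, 0, 2, -4)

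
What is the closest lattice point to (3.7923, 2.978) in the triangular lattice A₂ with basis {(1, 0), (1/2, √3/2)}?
(3.5, 2.598)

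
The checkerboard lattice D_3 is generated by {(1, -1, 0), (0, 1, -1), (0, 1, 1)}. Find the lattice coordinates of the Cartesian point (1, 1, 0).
b₁ + b₂ + b₃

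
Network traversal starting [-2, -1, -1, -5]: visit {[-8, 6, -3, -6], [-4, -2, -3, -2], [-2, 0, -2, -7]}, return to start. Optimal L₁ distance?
42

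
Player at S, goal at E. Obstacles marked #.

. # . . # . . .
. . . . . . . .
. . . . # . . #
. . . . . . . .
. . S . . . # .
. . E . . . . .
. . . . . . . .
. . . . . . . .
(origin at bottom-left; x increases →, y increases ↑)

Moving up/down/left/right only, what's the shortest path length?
1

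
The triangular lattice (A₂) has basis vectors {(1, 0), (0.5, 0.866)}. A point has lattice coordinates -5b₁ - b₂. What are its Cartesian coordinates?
(-5.5, -0.866)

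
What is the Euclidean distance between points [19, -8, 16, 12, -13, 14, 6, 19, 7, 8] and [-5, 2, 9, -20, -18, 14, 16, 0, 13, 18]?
48.6929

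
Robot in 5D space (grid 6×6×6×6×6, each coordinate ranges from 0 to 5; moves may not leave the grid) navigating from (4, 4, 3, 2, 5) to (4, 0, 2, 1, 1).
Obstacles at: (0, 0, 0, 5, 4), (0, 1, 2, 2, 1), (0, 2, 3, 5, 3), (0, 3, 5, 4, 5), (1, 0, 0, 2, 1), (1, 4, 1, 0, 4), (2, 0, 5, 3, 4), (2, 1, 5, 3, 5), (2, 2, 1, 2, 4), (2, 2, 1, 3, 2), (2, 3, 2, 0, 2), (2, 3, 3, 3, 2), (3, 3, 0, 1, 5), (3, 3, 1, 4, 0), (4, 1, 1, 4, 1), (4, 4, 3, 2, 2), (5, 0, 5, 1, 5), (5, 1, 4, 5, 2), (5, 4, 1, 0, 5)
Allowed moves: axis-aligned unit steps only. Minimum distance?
10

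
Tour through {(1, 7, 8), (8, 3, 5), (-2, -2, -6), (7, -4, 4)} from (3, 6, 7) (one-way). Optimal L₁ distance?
48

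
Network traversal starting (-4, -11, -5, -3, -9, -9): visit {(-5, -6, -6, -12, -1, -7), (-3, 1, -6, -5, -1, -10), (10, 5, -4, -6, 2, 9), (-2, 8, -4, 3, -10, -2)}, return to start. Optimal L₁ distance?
170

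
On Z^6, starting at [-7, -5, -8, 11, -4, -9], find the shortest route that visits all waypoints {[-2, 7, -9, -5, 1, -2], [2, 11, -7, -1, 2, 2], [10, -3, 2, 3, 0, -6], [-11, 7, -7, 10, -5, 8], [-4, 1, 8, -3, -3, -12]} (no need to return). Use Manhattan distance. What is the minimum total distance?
176
(one optimal route: (-7, -5, -8, 11, -4, -9) → (-11, 7, -7, 10, -5, 8) → (2, 11, -7, -1, 2, 2) → (-2, 7, -9, -5, 1, -2) → (-4, 1, 8, -3, -3, -12) → (10, -3, 2, 3, 0, -6))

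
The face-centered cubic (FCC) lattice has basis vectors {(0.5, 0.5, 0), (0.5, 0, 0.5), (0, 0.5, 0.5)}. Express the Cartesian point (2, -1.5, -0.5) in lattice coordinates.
b₁ + 3b₂ - 4b₃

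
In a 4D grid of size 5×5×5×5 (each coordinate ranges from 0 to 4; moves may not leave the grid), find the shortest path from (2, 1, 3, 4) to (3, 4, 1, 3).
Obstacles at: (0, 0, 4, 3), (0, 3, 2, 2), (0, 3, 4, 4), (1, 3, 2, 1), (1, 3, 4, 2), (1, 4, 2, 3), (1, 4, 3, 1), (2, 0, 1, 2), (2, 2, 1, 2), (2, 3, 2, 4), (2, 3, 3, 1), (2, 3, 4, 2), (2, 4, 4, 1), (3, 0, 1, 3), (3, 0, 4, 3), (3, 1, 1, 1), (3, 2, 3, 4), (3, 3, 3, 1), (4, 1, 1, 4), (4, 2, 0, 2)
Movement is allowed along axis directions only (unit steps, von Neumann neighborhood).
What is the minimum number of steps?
7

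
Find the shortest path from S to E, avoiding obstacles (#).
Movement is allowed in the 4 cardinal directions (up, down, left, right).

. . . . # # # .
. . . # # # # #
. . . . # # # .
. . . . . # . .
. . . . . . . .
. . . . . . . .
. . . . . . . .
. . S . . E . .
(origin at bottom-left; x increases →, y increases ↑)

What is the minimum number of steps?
3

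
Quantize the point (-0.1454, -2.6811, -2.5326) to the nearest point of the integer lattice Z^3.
(0, -3, -3)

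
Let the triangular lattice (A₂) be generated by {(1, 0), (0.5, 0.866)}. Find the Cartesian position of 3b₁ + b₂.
(3.5, 0.866)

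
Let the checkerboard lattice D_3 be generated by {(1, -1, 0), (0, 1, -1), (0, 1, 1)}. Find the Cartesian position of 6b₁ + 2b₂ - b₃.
(6, -5, -3)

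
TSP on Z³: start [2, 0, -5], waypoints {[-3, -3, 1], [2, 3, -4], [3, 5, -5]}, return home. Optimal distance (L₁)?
40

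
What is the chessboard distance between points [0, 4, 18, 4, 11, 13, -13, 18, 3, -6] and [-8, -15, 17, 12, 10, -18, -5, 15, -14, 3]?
31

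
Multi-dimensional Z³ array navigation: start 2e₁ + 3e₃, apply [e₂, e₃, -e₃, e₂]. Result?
(2, 2, 3)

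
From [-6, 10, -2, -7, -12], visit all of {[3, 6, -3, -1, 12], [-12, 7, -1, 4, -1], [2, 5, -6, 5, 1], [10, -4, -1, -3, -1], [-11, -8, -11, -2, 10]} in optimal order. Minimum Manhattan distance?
159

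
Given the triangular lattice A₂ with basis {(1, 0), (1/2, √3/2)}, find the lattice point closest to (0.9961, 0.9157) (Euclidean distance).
(0.5, 0.866)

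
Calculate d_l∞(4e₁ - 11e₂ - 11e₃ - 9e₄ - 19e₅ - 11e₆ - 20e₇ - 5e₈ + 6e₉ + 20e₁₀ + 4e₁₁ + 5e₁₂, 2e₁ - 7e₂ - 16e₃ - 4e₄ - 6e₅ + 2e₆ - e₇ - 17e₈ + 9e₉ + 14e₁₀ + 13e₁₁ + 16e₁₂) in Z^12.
19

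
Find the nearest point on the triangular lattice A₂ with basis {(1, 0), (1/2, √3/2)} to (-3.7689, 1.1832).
(-3.5, 0.866)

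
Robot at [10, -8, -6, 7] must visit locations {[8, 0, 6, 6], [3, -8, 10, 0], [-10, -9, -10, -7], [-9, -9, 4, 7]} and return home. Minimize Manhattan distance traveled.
140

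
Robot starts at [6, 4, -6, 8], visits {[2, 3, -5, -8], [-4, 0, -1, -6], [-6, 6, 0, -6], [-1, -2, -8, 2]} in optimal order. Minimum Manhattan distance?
66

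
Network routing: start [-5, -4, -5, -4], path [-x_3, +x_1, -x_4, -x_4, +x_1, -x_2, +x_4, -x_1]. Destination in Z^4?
(-4, -5, -6, -5)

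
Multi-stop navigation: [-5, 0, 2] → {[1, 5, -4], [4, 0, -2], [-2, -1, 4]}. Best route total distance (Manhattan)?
29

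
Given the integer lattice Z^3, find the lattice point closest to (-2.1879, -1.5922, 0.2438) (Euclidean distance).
(-2, -2, 0)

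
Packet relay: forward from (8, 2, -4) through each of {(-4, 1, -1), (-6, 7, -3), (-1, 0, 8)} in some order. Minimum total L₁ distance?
43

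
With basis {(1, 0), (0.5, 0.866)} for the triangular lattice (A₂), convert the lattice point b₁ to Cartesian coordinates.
(1, 0)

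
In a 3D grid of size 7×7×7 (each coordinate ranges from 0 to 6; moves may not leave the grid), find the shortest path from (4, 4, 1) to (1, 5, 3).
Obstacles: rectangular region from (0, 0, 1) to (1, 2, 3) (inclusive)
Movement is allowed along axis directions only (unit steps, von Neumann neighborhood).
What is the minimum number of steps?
6
(one shortest path: (4, 4, 1) → (3, 4, 1) → (2, 4, 1) → (1, 4, 1) → (1, 5, 1) → (1, 5, 2) → (1, 5, 3))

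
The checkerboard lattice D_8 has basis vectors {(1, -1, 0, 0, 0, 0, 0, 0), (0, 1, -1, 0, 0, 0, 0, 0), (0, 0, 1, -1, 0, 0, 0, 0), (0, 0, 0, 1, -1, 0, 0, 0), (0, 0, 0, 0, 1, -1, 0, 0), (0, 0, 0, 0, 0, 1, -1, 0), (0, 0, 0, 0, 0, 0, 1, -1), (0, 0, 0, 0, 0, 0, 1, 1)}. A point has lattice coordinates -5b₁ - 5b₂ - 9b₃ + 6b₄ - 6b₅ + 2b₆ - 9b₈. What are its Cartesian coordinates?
(-5, 0, -4, 15, -12, 8, -11, -9)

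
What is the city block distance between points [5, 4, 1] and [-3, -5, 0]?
18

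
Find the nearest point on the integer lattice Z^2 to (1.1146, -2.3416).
(1, -2)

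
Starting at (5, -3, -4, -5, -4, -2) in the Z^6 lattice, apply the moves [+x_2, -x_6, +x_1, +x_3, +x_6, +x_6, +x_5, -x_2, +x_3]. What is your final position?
(6, -3, -2, -5, -3, -1)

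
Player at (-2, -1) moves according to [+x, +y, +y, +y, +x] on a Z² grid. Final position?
(0, 2)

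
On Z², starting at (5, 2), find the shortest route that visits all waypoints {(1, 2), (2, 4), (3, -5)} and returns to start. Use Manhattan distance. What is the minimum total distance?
26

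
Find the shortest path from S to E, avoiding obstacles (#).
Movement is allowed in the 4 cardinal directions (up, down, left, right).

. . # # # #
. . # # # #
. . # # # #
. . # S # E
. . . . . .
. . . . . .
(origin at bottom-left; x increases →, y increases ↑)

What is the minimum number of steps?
4
(one shortest path: (3, 2) → (3, 1) → (4, 1) → (5, 1) → (5, 2))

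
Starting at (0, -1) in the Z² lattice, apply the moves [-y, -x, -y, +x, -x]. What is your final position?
(-1, -3)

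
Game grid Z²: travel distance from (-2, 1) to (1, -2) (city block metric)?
6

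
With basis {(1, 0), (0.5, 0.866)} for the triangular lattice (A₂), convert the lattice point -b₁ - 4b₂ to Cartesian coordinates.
(-3, -3.464)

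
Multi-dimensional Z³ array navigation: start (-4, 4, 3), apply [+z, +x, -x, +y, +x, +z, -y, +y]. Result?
(-3, 5, 5)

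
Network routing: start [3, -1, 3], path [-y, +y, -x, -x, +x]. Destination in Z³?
(2, -1, 3)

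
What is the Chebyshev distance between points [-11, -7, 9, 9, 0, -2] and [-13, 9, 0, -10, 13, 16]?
19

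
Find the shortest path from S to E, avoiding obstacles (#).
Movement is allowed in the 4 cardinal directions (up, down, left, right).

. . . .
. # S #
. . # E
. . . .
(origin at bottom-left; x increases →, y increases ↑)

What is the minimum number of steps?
10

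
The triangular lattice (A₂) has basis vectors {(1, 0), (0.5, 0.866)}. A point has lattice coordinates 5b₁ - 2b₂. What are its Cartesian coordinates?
(4, -1.732)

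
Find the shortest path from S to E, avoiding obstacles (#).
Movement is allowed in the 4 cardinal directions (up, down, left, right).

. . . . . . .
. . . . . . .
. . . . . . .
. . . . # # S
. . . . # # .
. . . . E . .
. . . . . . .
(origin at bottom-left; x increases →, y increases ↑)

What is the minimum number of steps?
4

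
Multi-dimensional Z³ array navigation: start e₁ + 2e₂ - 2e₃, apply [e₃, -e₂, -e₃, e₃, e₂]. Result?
(1, 2, -1)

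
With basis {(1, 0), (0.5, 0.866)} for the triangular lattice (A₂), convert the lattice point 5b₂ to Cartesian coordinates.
(2.5, 4.33)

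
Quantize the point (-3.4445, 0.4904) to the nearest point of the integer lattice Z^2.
(-3, 0)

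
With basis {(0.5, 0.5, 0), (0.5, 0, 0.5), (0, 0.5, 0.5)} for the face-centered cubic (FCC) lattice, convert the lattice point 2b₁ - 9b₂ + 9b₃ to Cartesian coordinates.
(-3.5, 5.5, 0)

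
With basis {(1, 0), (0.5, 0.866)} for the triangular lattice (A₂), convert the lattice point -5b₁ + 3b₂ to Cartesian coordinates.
(-3.5, 2.598)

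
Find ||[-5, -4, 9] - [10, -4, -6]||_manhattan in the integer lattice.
30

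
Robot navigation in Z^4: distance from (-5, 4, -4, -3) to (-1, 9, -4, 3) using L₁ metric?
15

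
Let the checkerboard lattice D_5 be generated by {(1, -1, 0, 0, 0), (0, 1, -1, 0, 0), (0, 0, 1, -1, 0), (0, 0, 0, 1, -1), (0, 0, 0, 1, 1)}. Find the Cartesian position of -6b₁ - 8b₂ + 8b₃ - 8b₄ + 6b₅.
(-6, -2, 16, -10, 14)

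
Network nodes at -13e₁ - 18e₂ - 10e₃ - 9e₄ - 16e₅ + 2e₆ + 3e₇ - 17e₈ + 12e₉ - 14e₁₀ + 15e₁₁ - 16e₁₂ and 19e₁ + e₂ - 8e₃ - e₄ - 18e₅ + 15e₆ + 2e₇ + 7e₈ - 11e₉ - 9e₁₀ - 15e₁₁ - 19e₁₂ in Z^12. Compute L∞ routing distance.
32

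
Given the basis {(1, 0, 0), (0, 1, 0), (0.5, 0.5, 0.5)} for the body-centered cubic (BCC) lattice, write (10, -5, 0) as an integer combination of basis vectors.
10b₁ - 5b₂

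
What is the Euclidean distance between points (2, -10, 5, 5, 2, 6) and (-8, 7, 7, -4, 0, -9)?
26.5141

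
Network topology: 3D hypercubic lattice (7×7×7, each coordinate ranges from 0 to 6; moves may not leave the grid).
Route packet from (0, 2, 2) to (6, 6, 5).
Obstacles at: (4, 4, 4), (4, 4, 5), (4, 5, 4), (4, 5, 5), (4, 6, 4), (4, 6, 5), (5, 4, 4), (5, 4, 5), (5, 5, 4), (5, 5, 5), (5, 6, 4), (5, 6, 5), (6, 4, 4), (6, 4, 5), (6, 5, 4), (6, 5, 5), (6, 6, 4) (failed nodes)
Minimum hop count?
15
(one shortest path: (0, 2, 2) → (1, 2, 2) → (2, 2, 2) → (3, 2, 2) → (4, 2, 2) → (5, 2, 2) → (6, 2, 2) → (6, 3, 2) → (6, 3, 3) → (6, 3, 4) → (6, 3, 5) → (6, 3, 6) → (6, 4, 6) → (6, 5, 6) → (6, 6, 6) → (6, 6, 5))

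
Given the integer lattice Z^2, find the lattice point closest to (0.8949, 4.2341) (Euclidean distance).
(1, 4)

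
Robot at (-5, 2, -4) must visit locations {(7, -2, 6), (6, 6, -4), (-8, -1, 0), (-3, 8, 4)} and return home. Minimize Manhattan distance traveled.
84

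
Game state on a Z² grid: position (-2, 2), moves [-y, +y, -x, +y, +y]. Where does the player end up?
(-3, 4)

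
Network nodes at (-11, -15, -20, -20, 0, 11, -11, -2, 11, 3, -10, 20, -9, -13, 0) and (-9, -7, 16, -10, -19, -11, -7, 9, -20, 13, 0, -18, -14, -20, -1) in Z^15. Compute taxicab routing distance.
214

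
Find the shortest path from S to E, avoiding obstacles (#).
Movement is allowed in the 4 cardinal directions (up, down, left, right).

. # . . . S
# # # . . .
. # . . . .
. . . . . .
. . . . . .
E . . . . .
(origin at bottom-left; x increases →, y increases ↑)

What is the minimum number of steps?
10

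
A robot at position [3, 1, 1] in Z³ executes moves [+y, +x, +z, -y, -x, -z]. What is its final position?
(3, 1, 1)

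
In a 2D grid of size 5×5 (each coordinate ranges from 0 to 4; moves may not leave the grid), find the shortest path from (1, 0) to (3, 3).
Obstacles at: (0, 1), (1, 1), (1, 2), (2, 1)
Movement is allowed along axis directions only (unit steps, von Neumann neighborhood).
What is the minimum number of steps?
5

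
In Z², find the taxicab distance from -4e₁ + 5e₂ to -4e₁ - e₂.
6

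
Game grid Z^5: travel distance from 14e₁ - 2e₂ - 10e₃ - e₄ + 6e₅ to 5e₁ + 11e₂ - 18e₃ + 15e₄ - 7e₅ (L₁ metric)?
59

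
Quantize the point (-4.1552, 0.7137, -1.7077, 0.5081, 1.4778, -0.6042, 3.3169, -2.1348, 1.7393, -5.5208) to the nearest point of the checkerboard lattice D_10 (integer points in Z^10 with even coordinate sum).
(-4, 1, -2, 0, 1, -1, 3, -2, 2, -6)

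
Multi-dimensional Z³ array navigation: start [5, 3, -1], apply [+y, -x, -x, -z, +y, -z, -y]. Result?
(3, 4, -3)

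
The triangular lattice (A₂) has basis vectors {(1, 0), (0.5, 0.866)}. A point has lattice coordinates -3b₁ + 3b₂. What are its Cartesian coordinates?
(-1.5, 2.598)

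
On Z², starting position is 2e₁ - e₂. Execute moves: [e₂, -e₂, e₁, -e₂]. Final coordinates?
(3, -2)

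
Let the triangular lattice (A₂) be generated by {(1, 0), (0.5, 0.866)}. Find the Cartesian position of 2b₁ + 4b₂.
(4, 3.464)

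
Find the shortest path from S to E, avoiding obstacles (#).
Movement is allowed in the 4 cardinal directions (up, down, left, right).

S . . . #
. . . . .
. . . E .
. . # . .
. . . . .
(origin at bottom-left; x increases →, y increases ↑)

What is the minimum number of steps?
5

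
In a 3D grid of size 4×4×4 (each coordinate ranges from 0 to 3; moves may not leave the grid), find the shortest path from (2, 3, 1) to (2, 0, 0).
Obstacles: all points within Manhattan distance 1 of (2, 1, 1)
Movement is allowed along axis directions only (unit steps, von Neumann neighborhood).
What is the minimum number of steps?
6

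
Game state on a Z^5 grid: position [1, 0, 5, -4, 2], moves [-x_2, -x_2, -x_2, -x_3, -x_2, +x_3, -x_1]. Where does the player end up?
(0, -4, 5, -4, 2)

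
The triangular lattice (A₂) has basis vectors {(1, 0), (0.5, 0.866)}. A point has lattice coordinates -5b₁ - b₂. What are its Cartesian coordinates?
(-5.5, -0.866)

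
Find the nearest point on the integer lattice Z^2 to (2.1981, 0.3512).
(2, 0)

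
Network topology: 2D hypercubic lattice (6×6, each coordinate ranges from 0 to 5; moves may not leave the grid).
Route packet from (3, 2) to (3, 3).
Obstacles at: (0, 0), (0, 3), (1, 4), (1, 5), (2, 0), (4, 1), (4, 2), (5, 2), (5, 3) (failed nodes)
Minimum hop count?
1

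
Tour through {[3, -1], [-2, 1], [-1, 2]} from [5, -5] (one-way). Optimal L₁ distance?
15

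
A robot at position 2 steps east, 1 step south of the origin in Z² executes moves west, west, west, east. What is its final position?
(0, -1)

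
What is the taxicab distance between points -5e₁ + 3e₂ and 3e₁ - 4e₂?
15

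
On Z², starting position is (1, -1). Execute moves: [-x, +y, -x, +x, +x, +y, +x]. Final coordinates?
(2, 1)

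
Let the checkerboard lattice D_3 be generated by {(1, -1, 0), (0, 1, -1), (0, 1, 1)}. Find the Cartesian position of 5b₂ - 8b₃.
(0, -3, -13)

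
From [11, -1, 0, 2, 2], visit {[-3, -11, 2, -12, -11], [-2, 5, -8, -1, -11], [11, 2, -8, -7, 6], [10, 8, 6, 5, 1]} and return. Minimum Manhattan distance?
186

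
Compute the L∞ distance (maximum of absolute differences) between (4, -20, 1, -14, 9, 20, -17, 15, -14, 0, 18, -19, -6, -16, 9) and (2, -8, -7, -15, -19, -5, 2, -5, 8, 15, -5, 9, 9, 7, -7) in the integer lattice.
28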